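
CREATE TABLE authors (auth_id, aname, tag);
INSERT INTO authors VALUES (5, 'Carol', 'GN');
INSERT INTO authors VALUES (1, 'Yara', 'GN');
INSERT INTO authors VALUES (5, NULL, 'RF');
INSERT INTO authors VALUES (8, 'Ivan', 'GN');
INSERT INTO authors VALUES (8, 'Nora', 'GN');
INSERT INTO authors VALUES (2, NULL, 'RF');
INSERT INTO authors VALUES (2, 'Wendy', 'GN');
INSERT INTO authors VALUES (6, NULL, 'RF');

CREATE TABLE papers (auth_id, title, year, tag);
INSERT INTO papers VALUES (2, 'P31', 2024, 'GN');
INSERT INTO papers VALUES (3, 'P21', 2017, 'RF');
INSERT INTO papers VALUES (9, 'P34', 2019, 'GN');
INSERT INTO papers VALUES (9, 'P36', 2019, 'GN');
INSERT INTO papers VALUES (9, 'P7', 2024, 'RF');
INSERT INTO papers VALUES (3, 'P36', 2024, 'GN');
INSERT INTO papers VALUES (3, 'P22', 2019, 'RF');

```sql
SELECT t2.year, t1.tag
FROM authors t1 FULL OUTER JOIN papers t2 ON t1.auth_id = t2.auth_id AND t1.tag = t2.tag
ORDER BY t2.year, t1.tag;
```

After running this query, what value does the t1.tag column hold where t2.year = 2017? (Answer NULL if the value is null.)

FULL OUTER JOIN keeps every row from both sides; unmatched rows get NULL for the other side's columns.
Matching on t1.auth_id = t2.auth_id AND t1.tag = t2.tag.
- t1[0] auth_id=5, tag=GN → no match; kept with NULLs on the t2 side.
- t1[1] auth_id=1, tag=GN → no match; kept with NULLs on the t2 side.
- t1[2] auth_id=5, tag=RF → no match; kept with NULLs on the t2 side.
- t1[3] auth_id=8, tag=GN → no match; kept with NULLs on the t2 side.
- t1[4] auth_id=8, tag=GN → no match; kept with NULLs on the t2 side.
- t1[5] auth_id=2, tag=RF → no match; kept with NULLs on the t2 side.
- t1[6] auth_id=2, tag=GN → 1 match(es) in t2 → 1 row(s).
- t1[7] auth_id=6, tag=RF → no match; kept with NULLs on the t2 side.
- 6 t2 row(s) had no t1 match → kept, t1 columns NULL.

NULL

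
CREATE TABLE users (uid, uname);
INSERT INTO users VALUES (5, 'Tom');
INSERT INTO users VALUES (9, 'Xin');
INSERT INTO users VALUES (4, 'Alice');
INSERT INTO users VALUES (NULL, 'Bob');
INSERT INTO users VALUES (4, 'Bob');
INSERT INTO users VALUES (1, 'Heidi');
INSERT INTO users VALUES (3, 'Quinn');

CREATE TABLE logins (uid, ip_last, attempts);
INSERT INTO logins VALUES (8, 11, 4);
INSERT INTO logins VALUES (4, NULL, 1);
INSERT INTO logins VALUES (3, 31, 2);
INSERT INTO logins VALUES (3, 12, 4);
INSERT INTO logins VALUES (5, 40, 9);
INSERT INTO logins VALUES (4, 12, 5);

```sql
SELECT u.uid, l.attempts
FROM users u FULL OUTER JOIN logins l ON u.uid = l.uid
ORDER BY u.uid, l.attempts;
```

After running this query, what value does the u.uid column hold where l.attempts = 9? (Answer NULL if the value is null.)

5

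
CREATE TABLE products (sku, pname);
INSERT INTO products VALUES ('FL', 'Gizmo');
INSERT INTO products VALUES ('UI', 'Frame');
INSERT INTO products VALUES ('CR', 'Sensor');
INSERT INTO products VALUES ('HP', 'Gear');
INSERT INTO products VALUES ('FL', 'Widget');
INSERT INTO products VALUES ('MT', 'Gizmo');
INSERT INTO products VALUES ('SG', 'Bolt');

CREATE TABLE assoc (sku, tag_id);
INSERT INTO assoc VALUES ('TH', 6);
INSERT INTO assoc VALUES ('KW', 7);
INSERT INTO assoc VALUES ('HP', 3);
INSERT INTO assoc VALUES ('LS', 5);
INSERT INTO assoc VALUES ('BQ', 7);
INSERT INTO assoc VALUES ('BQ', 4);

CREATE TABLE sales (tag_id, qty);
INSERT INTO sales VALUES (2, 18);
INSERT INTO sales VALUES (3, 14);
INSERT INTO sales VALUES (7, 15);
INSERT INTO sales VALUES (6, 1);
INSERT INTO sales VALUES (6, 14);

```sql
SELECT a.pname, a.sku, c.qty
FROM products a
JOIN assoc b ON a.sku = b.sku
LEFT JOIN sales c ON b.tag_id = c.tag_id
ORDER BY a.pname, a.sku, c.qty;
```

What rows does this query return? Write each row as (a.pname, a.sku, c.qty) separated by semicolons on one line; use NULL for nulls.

Evaluate left to right. First `products a INNER JOIN assoc b` on sku: 1 row(s).
Then LEFT JOIN `sales c` on tag_id: each of those 1 rows is kept; rows whose b.tag_id has no match in c get NULL for c's columns.

(Gear, HP, 14)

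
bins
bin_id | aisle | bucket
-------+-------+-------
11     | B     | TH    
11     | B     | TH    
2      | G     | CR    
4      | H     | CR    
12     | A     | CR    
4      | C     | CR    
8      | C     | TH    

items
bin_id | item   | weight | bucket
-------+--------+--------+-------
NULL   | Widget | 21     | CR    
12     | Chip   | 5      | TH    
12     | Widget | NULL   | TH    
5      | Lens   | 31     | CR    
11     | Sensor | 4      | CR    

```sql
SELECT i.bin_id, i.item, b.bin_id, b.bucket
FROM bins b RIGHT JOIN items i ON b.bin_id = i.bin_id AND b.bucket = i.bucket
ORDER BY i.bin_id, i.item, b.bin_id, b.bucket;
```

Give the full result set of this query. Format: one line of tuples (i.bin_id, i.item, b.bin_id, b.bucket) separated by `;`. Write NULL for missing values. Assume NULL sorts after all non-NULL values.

(5, Lens, NULL, NULL); (11, Sensor, NULL, NULL); (12, Chip, NULL, NULL); (12, Widget, NULL, NULL); (NULL, Widget, NULL, NULL)

RIGHT JOIN keeps every row from `items`; unmatched rows get NULL for `bins`'s columns.
Matching on b.bin_id = i.bin_id AND b.bucket = i.bucket. A NULL in a compared column never satisfies the condition.
- b row (bin_id=11, bucket=TH): no match.
- b row (bin_id=11, bucket=TH): no match.
- b row (bin_id=2, bucket=CR): no match.
- b row (bin_id=4, bucket=CR): no match.
- b row (bin_id=12, bucket=CR): no match.
- b row (bin_id=4, bucket=CR): no match.
- b row (bin_id=8, bucket=TH): no match.
- plus 5 unmatched i row(s), each kept with NULL b columns.
After projecting and ordering:
i.bin_id | i.item | b.bin_id | b.bucket
5 | Lens | NULL | NULL
11 | Sensor | NULL | NULL
12 | Chip | NULL | NULL
12 | Widget | NULL | NULL
NULL | Widget | NULL | NULL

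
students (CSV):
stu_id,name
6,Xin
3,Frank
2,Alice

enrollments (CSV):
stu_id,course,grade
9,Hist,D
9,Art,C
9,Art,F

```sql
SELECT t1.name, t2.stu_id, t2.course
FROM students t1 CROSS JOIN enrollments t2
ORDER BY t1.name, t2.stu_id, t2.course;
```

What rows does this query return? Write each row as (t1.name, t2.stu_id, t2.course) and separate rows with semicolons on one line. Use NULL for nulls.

CROSS JOIN pairs every row of `students` with every row of `enrollments`: 3 × 3 = 9 rows.

(Alice, 9, Art); (Alice, 9, Art); (Alice, 9, Hist); (Frank, 9, Art); (Frank, 9, Art); (Frank, 9, Hist); (Xin, 9, Art); (Xin, 9, Art); (Xin, 9, Hist)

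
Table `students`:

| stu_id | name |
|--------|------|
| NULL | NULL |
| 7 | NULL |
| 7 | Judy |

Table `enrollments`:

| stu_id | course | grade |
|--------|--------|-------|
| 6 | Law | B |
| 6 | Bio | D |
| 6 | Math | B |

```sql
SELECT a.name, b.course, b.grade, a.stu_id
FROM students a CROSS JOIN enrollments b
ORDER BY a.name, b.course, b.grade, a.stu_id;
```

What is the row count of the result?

9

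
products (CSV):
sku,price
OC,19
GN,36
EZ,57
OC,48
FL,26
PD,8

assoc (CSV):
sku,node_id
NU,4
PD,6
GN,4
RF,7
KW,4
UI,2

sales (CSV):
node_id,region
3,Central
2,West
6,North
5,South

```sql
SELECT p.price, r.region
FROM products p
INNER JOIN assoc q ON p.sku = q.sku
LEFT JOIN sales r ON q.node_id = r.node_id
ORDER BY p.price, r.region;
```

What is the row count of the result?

2

Step 1 — p INNER JOIN q on sku → 2 row(s).
Then LEFT JOIN `sales r` on node_id: each of those 2 rows is kept; rows whose q.node_id has no match in r get NULL for r's columns.
Result: 2 row(s).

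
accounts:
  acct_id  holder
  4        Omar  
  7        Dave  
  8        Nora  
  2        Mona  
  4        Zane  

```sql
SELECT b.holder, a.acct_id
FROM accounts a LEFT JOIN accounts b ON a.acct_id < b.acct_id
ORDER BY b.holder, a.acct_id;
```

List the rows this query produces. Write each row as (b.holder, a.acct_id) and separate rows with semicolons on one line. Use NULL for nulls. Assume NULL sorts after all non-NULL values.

LEFT JOIN keeps every row from `accounts a`; unmatched rows get NULL for `accounts b`'s columns.
Matching on a.acct_id < b.acct_id.
- a (acct_id=4) pairs with 2 row(s) of b.
- a (acct_id=7) pairs with 1 row(s) of b.
- a (acct_id=8) has no partner → padded with NULL.
- a (acct_id=2) pairs with 4 row(s) of b.
- a (acct_id=4) pairs with 2 row(s) of b.
After projecting and ordering:
b.holder | a.acct_id
Dave | 2
Dave | 4
Dave | 4
Nora | 2
Nora | 4
Nora | 4
Nora | 7
Omar | 2
Zane | 2
NULL | 8

(Dave, 2); (Dave, 4); (Dave, 4); (Nora, 2); (Nora, 4); (Nora, 4); (Nora, 7); (Omar, 2); (Zane, 2); (NULL, 8)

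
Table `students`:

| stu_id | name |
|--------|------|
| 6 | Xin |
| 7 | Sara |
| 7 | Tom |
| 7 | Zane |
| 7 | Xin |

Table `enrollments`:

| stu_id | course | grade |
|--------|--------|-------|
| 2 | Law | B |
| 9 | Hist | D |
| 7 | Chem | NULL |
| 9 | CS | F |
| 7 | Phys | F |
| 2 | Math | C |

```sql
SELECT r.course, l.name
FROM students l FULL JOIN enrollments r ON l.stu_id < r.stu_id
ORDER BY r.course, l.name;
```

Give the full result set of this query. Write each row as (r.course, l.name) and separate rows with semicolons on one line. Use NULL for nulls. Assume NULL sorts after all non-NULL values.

FULL OUTER JOIN keeps every row from both sides; unmatched rows get NULL for the other side's columns.
Matching on l.stu_id < r.stu_id.
Matched pairs: 12; unmatched l rows kept: 0; unmatched r rows kept: 2.

(CS, Sara); (CS, Tom); (CS, Xin); (CS, Xin); (CS, Zane); (Chem, Xin); (Hist, Sara); (Hist, Tom); (Hist, Xin); (Hist, Xin); (Hist, Zane); (Law, NULL); (Math, NULL); (Phys, Xin)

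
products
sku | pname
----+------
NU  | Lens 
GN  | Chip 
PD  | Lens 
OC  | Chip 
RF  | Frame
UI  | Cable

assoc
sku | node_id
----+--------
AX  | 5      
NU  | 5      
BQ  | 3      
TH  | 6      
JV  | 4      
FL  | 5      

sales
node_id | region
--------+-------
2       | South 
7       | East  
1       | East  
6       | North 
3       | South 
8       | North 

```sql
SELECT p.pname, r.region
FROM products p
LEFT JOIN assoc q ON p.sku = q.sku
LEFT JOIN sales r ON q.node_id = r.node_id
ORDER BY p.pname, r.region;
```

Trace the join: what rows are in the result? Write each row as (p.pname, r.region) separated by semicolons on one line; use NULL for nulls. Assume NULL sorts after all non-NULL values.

Evaluate left to right. First `products p LEFT JOIN assoc q` on sku: 6 row(s).
Then LEFT JOIN `sales r` on node_id: each of those 6 rows is kept; rows whose q.node_id has no match in r get NULL for r's columns.

(Cable, NULL); (Chip, NULL); (Chip, NULL); (Frame, NULL); (Lens, NULL); (Lens, NULL)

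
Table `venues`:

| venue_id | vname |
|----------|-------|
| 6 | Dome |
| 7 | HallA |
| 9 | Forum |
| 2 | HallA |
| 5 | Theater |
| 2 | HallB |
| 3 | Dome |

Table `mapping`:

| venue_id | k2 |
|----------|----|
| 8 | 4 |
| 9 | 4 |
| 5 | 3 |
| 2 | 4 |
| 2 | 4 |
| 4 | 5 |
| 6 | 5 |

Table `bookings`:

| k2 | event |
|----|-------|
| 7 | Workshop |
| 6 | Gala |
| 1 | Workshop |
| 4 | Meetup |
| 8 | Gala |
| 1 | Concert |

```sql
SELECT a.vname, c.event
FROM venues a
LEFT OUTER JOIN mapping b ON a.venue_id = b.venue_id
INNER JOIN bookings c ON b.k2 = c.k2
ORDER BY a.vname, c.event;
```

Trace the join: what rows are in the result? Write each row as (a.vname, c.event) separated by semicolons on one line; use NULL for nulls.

Joins associate left-to-right: venues LEFT JOIN mapping on venue_id gives 9 intermediate row(s).
Then INNER JOIN `bookings c` on k2: keep only rows whose b.k2 appears in c.

(Forum, Meetup); (HallA, Meetup); (HallA, Meetup); (HallB, Meetup); (HallB, Meetup)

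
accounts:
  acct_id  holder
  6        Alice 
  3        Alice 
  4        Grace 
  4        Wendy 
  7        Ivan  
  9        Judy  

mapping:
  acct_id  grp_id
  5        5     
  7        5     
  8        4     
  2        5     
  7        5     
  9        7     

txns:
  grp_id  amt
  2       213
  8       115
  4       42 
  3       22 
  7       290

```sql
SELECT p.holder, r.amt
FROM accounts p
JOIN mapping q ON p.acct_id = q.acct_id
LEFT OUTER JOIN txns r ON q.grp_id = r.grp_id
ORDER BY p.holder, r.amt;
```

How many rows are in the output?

3

Evaluate left to right. First `accounts p INNER JOIN mapping q` on acct_id: 3 row(s).
Then LEFT JOIN `txns r` on grp_id: each of those 3 rows is kept; rows whose q.grp_id has no match in r get NULL for r's columns.
Result: 3 row(s).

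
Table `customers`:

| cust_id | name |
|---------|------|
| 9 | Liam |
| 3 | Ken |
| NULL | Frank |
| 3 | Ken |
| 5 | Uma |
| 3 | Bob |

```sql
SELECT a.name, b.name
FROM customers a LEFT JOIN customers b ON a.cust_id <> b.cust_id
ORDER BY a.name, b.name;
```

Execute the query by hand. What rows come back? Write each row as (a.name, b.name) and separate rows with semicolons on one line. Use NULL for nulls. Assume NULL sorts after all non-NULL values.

LEFT JOIN keeps every row from `customers a`; unmatched rows get NULL for `customers b`'s columns.
Matching on a.cust_id <> b.cust_id. A NULL in a compared column never satisfies the condition.
- a[0] cust_id=9 → 4 match(es) in b → 4 row(s).
- a[1] cust_id=3 → 2 match(es) in b → 2 row(s).
- a[2] cust_id=NULL → no match; kept with NULLs on the b side.
- a[3] cust_id=3 → 2 match(es) in b → 2 row(s).
- a[4] cust_id=5 → 4 match(es) in b → 4 row(s).
- a[5] cust_id=3 → 2 match(es) in b → 2 row(s).

(Bob, Liam); (Bob, Uma); (Frank, NULL); (Ken, Liam); (Ken, Liam); (Ken, Uma); (Ken, Uma); (Liam, Bob); (Liam, Ken); (Liam, Ken); (Liam, Uma); (Uma, Bob); (Uma, Ken); (Uma, Ken); (Uma, Liam)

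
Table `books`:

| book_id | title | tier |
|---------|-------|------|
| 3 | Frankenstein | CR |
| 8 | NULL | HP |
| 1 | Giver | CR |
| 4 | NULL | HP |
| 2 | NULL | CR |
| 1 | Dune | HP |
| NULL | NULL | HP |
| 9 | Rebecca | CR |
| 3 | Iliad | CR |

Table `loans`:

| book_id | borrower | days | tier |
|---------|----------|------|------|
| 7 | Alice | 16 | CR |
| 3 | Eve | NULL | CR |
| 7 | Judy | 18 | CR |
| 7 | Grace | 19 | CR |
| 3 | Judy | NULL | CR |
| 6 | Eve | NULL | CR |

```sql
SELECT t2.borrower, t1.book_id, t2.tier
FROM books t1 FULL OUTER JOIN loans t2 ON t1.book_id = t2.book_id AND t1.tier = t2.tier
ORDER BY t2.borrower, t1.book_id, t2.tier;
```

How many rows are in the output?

FULL OUTER JOIN keeps every row from both sides; unmatched rows get NULL for the other side's columns.
Matching on t1.book_id = t2.book_id AND t1.tier = t2.tier. A NULL in a compared column never satisfies the condition.
- t1 row (book_id=3, tier=CR): matches 2 t2 row(s) → 2 output row(s).
- t1 row (book_id=8, tier=HP): no match → kept, t2 columns NULL.
- t1 row (book_id=1, tier=CR): no match → kept, t2 columns NULL.
- t1 row (book_id=4, tier=HP): no match → kept, t2 columns NULL.
- t1 row (book_id=2, tier=CR): no match → kept, t2 columns NULL.
- t1 row (book_id=1, tier=HP): no match → kept, t2 columns NULL.
- t1 row (book_id=NULL, tier=HP): no match → kept, t2 columns NULL.
- t1 row (book_id=9, tier=CR): no match → kept, t2 columns NULL.
- t1 row (book_id=3, tier=CR): matches 2 t2 row(s) → 2 output row(s).
- 4 t2 row(s) had no t1 match → kept, t1 columns NULL.
Total: 4 matched + 11 padded = 15 rows.

15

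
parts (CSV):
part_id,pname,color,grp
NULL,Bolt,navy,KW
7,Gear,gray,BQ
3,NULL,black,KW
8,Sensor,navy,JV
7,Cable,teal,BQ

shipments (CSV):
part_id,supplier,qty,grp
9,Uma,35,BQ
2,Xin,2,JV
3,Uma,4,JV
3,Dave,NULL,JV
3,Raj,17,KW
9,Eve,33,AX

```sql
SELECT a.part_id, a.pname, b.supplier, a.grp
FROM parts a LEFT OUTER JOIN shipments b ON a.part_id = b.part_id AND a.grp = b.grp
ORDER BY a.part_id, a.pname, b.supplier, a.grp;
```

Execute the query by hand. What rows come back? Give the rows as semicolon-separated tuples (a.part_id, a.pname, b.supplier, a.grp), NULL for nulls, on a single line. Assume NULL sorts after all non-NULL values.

LEFT JOIN keeps every row from `parts`; unmatched rows get NULL for `shipments`'s columns.
Matching on a.part_id = b.part_id AND a.grp = b.grp. A NULL in a compared column never satisfies the condition.
- part_id=NULL, grp=KW: no b row matches, row kept with b columns NULL.
- part_id=7, grp=BQ: no b row matches, row kept with b columns NULL.
- part_id=3, grp=KW: 1 matching b row(s), so 1 row(s) emitted.
- part_id=8, grp=JV: no b row matches, row kept with b columns NULL.
- part_id=7, grp=BQ: no b row matches, row kept with b columns NULL.
After projecting and ordering:
a.part_id | a.pname | b.supplier | a.grp
3 | NULL | Raj | KW
7 | Cable | NULL | BQ
7 | Gear | NULL | BQ
8 | Sensor | NULL | JV
NULL | Bolt | NULL | KW

(3, NULL, Raj, KW); (7, Cable, NULL, BQ); (7, Gear, NULL, BQ); (8, Sensor, NULL, JV); (NULL, Bolt, NULL, KW)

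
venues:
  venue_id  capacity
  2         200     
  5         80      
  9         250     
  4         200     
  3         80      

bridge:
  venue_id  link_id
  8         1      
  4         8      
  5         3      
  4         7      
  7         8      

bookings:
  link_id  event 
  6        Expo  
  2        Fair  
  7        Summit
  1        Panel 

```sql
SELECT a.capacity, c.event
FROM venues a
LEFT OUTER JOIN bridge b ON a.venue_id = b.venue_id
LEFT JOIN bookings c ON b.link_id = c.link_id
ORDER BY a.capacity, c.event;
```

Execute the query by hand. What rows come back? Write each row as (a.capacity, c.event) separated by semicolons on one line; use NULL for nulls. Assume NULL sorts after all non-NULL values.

Joins associate left-to-right: venues LEFT JOIN bridge on venue_id gives 6 intermediate row(s).
Then LEFT JOIN `bookings c` on link_id: each of those 6 rows is kept; rows whose b.link_id has no match in c get NULL for c's columns.

(80, NULL); (80, NULL); (200, Summit); (200, NULL); (200, NULL); (250, NULL)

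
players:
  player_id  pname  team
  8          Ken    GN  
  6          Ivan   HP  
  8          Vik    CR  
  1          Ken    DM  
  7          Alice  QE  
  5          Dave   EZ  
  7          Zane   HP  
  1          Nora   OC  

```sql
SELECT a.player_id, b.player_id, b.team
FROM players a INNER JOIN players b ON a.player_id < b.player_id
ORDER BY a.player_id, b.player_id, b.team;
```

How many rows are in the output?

INNER JOIN keeps only pairs where the ON condition holds.
Matching on a.player_id < b.player_id.
- player_id=8: no matching b row, dropped.
- player_id=6: 4 matching b row(s), so 4 row(s) emitted.
- player_id=8: no matching b row, dropped.
- player_id=1: 6 matching b row(s), so 6 row(s) emitted.
- player_id=7: 2 matching b row(s), so 2 row(s) emitted.
- player_id=5: 5 matching b row(s), so 5 row(s) emitted.
- player_id=7: 2 matching b row(s), so 2 row(s) emitted.
- player_id=1: 6 matching b row(s), so 6 row(s) emitted.
Total: 25 rows.

25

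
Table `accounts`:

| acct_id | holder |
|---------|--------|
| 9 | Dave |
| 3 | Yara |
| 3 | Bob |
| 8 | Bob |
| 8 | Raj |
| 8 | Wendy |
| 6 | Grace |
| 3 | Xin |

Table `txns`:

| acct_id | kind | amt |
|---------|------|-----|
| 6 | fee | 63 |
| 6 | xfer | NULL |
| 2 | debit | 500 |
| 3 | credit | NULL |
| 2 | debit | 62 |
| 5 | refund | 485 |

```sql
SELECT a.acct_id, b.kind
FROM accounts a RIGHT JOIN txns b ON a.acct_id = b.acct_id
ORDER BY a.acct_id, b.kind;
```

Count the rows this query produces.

RIGHT JOIN keeps every row from `txns`; unmatched rows get NULL for `accounts`'s columns.
Matching on a.acct_id = b.acct_id.
Matched pairs: 5; unmatched b rows kept: 3.
Total: 5 matched + 3 padded = 8 rows.

8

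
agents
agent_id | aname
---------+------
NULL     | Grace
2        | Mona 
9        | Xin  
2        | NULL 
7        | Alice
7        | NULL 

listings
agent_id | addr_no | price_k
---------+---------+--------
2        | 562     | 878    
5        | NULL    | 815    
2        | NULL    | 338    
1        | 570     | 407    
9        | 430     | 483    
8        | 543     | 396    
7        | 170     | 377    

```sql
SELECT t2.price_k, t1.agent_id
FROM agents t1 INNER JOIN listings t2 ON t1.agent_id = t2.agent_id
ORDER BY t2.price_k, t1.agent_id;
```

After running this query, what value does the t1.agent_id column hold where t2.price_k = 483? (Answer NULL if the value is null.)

9

INNER JOIN keeps only pairs where the ON condition holds.
Matching on t1.agent_id = t2.agent_id. A NULL in a compared column never satisfies the condition.
- t1 row (agent_id=NULL): no match → dropped.
- t1 row (agent_id=2): matches 2 t2 row(s) → 2 output row(s).
- t1 row (agent_id=9): matches 1 t2 row(s) → 1 output row(s).
- t1 row (agent_id=2): matches 2 t2 row(s) → 2 output row(s).
- t1 row (agent_id=7): matches 1 t2 row(s) → 1 output row(s).
- t1 row (agent_id=7): matches 1 t2 row(s) → 1 output row(s).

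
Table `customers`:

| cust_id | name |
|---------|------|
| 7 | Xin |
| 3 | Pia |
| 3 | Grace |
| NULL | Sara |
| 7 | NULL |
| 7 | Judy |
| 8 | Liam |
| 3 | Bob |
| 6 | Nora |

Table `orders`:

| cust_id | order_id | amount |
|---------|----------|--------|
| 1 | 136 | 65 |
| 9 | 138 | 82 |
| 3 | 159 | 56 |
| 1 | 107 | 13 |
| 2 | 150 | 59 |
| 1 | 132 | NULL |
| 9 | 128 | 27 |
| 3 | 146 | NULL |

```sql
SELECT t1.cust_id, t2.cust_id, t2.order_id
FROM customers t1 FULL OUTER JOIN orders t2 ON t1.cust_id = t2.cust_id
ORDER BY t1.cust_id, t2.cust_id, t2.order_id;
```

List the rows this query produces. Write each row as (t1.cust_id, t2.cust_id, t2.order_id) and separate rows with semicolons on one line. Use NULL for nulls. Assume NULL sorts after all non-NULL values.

(3, 3, 146); (3, 3, 146); (3, 3, 146); (3, 3, 159); (3, 3, 159); (3, 3, 159); (6, NULL, NULL); (7, NULL, NULL); (7, NULL, NULL); (7, NULL, NULL); (8, NULL, NULL); (NULL, 1, 107); (NULL, 1, 132); (NULL, 1, 136); (NULL, 2, 150); (NULL, 9, 128); (NULL, 9, 138); (NULL, NULL, NULL)

FULL OUTER JOIN keeps every row from both sides; unmatched rows get NULL for the other side's columns.
Matching on t1.cust_id = t2.cust_id. A NULL in a compared column never satisfies the condition.
Matched pairs: 6; unmatched t1 rows kept: 6; unmatched t2 rows kept: 6.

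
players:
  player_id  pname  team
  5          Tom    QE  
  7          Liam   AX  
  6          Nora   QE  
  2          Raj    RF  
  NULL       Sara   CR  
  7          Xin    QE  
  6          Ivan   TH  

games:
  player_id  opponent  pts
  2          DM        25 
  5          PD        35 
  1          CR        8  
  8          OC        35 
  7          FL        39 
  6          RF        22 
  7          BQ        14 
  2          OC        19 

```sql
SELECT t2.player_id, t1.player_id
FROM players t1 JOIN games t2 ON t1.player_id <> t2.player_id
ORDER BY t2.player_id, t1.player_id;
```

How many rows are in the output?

39

INNER JOIN keeps only pairs where the ON condition holds.
Matching on t1.player_id <> t2.player_id. A NULL in a compared column never satisfies the condition.
- t1 (player_id=5) pairs with 7 row(s) of t2.
- t1 (player_id=7) pairs with 6 row(s) of t2.
- t1 (player_id=6) pairs with 7 row(s) of t2.
- t1 (player_id=2) pairs with 6 row(s) of t2.
- t1 (player_id=NULL) has no partner → excluded.
- t1 (player_id=7) pairs with 6 row(s) of t2.
- t1 (player_id=6) pairs with 7 row(s) of t2.
Total: 39 rows.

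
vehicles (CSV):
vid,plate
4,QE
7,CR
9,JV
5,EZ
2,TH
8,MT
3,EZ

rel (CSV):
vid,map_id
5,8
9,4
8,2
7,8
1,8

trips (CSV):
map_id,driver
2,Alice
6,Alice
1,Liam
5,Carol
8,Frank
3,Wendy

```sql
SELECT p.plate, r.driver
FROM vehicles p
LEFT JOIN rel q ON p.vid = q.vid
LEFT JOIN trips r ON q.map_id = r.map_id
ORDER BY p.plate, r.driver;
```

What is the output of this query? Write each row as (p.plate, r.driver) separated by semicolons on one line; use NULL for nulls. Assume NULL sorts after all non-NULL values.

(CR, Frank); (EZ, Frank); (EZ, NULL); (JV, NULL); (MT, Alice); (QE, NULL); (TH, NULL)

Step 1 — p LEFT JOIN q on vid → 7 row(s).
Then LEFT JOIN `trips r` on map_id: each of those 7 rows is kept; rows whose q.map_id has no match in r get NULL for r's columns.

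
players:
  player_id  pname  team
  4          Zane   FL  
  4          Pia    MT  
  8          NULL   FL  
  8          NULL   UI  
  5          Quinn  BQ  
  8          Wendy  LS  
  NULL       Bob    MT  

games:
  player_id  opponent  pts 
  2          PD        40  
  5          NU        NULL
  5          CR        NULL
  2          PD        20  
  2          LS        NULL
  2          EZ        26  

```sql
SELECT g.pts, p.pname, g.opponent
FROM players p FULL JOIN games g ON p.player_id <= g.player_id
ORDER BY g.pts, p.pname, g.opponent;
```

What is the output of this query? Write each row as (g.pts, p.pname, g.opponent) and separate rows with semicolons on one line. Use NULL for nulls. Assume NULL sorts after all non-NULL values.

(20, NULL, PD); (26, NULL, EZ); (40, NULL, PD); (NULL, Bob, NULL); (NULL, Pia, CR); (NULL, Pia, NU); (NULL, Quinn, CR); (NULL, Quinn, NU); (NULL, Wendy, NULL); (NULL, Zane, CR); (NULL, Zane, NU); (NULL, NULL, LS); (NULL, NULL, NULL); (NULL, NULL, NULL)

FULL OUTER JOIN keeps every row from both sides; unmatched rows get NULL for the other side's columns.
Matching on p.player_id <= g.player_id. A NULL in a compared column never satisfies the condition.
- p[0] player_id=4 → 2 match(es) in g → 2 row(s).
- p[1] player_id=4 → 2 match(es) in g → 2 row(s).
- p[2] player_id=8 → no match; kept with NULLs on the g side.
- p[3] player_id=8 → no match; kept with NULLs on the g side.
- p[4] player_id=5 → 2 match(es) in g → 2 row(s).
- p[5] player_id=8 → no match; kept with NULLs on the g side.
- p[6] player_id=NULL → no match; kept with NULLs on the g side.
- plus 4 unmatched g row(s), each kept with NULL p columns.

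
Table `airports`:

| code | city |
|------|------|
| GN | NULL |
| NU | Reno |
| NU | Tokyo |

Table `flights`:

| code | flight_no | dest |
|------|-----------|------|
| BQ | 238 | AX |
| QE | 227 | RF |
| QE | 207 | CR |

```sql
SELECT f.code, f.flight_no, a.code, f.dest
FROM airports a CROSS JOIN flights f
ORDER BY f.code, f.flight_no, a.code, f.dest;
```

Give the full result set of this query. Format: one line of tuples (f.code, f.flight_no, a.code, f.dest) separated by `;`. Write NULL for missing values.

CROSS JOIN pairs every row of `airports` with every row of `flights`: 3 × 3 = 9 rows.
After projecting and ordering:
f.code | f.flight_no | a.code | f.dest
BQ | 238 | GN | AX
BQ | 238 | NU | AX
BQ | 238 | NU | AX
QE | 207 | GN | CR
QE | 207 | NU | CR
QE | 207 | NU | CR
QE | 227 | GN | RF
QE | 227 | NU | RF
QE | 227 | NU | RF

(BQ, 238, GN, AX); (BQ, 238, NU, AX); (BQ, 238, NU, AX); (QE, 207, GN, CR); (QE, 207, NU, CR); (QE, 207, NU, CR); (QE, 227, GN, RF); (QE, 227, NU, RF); (QE, 227, NU, RF)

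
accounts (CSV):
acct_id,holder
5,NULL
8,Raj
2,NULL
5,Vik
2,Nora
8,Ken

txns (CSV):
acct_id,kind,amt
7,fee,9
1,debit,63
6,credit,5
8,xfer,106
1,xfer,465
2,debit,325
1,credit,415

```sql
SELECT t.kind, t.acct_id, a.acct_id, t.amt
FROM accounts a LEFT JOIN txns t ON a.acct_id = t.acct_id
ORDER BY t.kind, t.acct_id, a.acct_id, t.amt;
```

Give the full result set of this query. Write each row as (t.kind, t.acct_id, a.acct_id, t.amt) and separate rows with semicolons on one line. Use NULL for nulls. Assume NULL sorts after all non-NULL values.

LEFT JOIN keeps every row from `accounts`; unmatched rows get NULL for `txns`'s columns.
Matching on a.acct_id = t.acct_id.
- a (acct_id=5) has no partner → padded with NULL.
- a (acct_id=8) pairs with 1 row(s) of t.
- a (acct_id=2) pairs with 1 row(s) of t.
- a (acct_id=5) has no partner → padded with NULL.
- a (acct_id=2) pairs with 1 row(s) of t.
- a (acct_id=8) pairs with 1 row(s) of t.
After projecting and ordering:
t.kind | t.acct_id | a.acct_id | t.amt
debit | 2 | 2 | 325
debit | 2 | 2 | 325
xfer | 8 | 8 | 106
xfer | 8 | 8 | 106
NULL | NULL | 5 | NULL
NULL | NULL | 5 | NULL

(debit, 2, 2, 325); (debit, 2, 2, 325); (xfer, 8, 8, 106); (xfer, 8, 8, 106); (NULL, NULL, 5, NULL); (NULL, NULL, 5, NULL)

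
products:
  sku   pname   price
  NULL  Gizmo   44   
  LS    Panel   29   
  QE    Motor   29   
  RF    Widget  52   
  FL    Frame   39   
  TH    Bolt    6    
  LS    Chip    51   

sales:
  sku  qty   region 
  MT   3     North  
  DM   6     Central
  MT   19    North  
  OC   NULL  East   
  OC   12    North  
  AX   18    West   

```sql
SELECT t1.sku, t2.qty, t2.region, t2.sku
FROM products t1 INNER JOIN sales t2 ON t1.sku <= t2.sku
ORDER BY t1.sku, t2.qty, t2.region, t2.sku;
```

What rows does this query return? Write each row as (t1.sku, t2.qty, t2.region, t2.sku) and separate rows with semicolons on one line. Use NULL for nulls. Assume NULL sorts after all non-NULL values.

(FL, 3, North, MT); (FL, 12, North, OC); (FL, 19, North, MT); (FL, NULL, East, OC); (LS, 3, North, MT); (LS, 3, North, MT); (LS, 12, North, OC); (LS, 12, North, OC); (LS, 19, North, MT); (LS, 19, North, MT); (LS, NULL, East, OC); (LS, NULL, East, OC)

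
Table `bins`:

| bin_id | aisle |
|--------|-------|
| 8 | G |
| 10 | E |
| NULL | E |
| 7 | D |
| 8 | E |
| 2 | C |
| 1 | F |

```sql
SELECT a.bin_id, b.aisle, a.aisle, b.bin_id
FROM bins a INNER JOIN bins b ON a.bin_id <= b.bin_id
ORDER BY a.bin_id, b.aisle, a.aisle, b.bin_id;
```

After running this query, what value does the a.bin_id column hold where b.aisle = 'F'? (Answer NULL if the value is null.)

INNER JOIN keeps only pairs where the ON condition holds.
Matching on a.bin_id <= b.bin_id. A NULL in a compared column never satisfies the condition.
Matched pairs: 22.

1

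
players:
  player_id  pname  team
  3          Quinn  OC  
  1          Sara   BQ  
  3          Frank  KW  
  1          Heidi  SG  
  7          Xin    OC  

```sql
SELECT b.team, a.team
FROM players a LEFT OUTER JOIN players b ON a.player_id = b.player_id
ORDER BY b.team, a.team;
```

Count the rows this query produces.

9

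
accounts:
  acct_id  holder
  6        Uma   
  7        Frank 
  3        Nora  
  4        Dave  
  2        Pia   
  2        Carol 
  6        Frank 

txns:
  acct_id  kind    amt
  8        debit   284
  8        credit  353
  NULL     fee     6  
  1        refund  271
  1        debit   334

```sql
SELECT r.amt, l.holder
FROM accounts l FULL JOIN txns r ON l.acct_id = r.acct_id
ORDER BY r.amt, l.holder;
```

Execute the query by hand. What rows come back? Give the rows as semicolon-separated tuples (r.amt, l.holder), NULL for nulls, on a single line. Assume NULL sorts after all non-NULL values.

(6, NULL); (271, NULL); (284, NULL); (334, NULL); (353, NULL); (NULL, Carol); (NULL, Dave); (NULL, Frank); (NULL, Frank); (NULL, Nora); (NULL, Pia); (NULL, Uma)

FULL OUTER JOIN keeps every row from both sides; unmatched rows get NULL for the other side's columns.
Matching on l.acct_id = r.acct_id. A NULL in a compared column never satisfies the condition.
- l row (acct_id=6): no match → kept, r columns NULL.
- l row (acct_id=7): no match → kept, r columns NULL.
- l row (acct_id=3): no match → kept, r columns NULL.
- l row (acct_id=4): no match → kept, r columns NULL.
- l row (acct_id=2): no match → kept, r columns NULL.
- l row (acct_id=2): no match → kept, r columns NULL.
- l row (acct_id=6): no match → kept, r columns NULL.
- 5 r row(s) had no l match → kept, l columns NULL.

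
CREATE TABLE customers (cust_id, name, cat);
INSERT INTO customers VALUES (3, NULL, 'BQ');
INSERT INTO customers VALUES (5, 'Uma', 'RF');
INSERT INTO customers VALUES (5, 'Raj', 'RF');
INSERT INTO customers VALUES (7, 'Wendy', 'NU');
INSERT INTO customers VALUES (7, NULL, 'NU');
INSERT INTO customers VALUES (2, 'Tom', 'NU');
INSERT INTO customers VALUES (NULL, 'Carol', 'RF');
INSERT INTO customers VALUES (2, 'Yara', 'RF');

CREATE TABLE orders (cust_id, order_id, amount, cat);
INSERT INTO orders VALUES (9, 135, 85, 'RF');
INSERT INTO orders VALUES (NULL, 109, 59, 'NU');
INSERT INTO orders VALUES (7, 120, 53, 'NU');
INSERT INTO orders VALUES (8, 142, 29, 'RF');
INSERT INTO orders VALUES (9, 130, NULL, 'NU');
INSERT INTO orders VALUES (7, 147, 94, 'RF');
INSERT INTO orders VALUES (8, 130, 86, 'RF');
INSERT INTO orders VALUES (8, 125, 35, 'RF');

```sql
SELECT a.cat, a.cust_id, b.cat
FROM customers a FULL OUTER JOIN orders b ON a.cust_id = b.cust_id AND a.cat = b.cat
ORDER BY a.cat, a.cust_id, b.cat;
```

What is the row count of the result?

15

FULL OUTER JOIN keeps every row from both sides; unmatched rows get NULL for the other side's columns.
Matching on a.cust_id = b.cust_id AND a.cat = b.cat. A NULL in a compared column never satisfies the condition.
- a (cust_id=3, cat=BQ) has no partner → padded with NULL.
- a (cust_id=5, cat=RF) has no partner → padded with NULL.
- a (cust_id=5, cat=RF) has no partner → padded with NULL.
- a (cust_id=7, cat=NU) pairs with 1 row(s) of b.
- a (cust_id=7, cat=NU) pairs with 1 row(s) of b.
- a (cust_id=2, cat=NU) has no partner → padded with NULL.
- a (cust_id=NULL, cat=RF) has no partner → padded with NULL.
- a (cust_id=2, cat=RF) has no partner → padded with NULL.
- 7 row(s) from b found no a partner → padded with NULL.
Total: 2 matched + 13 padded = 15 rows.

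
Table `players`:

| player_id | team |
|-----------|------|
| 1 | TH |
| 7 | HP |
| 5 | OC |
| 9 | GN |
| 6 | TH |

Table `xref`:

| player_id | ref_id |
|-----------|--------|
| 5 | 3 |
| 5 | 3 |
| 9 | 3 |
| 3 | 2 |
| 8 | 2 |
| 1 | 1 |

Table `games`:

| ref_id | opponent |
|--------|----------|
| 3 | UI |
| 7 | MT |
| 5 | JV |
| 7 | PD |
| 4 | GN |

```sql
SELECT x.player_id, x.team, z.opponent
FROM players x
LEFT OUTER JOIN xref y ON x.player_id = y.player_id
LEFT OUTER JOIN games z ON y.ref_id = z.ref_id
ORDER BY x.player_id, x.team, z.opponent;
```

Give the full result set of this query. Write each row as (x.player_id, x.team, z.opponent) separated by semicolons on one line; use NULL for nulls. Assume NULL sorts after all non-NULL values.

(1, TH, NULL); (5, OC, UI); (5, OC, UI); (6, TH, NULL); (7, HP, NULL); (9, GN, UI)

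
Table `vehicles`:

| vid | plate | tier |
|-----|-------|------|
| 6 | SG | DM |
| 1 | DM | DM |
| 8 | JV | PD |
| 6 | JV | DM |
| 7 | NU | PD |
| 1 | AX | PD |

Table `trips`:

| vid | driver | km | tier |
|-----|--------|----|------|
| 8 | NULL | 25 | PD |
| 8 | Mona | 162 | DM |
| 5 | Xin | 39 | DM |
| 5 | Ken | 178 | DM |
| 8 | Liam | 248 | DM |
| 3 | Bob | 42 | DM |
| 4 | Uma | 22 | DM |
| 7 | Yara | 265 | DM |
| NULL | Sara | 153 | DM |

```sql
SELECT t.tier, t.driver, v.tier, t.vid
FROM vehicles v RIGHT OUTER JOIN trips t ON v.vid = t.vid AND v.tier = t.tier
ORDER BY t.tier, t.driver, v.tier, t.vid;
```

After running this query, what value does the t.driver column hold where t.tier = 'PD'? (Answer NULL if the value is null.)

RIGHT JOIN keeps every row from `trips`; unmatched rows get NULL for `vehicles`'s columns.
Matching on v.vid = t.vid AND v.tier = t.tier. A NULL in a compared column never satisfies the condition.
- v row (vid=6, tier=DM): no match.
- v row (vid=1, tier=DM): no match.
- v row (vid=8, tier=PD): matches 1 t row(s) → 1 output row(s).
- v row (vid=6, tier=DM): no match.
- v row (vid=7, tier=PD): no match.
- v row (vid=1, tier=PD): no match.
- 8 t row(s) had no v match → kept, v columns NULL.

NULL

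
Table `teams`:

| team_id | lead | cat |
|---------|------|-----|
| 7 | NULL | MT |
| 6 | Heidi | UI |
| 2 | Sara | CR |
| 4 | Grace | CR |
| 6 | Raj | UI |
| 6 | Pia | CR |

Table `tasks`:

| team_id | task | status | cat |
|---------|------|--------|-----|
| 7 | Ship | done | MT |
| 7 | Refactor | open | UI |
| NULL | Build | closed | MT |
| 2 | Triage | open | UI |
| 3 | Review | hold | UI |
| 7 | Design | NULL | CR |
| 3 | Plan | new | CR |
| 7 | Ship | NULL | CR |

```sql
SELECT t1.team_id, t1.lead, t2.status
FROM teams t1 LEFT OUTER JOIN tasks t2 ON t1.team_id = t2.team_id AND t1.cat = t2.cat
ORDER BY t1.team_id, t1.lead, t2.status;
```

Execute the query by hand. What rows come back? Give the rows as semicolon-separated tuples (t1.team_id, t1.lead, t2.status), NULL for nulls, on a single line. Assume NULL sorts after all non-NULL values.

LEFT JOIN keeps every row from `teams`; unmatched rows get NULL for `tasks`'s columns.
Matching on t1.team_id = t2.team_id AND t1.cat = t2.cat. A NULL in a compared column never satisfies the condition.
Matched pairs: 1; unmatched t1 rows kept: 5.

(2, Sara, NULL); (4, Grace, NULL); (6, Heidi, NULL); (6, Pia, NULL); (6, Raj, NULL); (7, NULL, done)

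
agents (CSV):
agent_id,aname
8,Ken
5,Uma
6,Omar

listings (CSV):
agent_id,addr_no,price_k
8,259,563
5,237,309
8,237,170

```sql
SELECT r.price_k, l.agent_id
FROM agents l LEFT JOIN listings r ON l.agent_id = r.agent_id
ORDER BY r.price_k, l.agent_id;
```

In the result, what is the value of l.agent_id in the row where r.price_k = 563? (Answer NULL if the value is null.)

8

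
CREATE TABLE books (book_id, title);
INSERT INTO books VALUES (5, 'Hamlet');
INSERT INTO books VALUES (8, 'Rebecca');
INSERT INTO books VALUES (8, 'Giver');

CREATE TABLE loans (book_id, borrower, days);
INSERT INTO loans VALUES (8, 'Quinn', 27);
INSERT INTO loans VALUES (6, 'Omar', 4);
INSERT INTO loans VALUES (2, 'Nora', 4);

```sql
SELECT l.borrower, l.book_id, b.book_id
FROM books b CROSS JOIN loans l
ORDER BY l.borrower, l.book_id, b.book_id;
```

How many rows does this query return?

CROSS JOIN pairs every row of `books` with every row of `loans`: 3 × 3 = 9 rows.

9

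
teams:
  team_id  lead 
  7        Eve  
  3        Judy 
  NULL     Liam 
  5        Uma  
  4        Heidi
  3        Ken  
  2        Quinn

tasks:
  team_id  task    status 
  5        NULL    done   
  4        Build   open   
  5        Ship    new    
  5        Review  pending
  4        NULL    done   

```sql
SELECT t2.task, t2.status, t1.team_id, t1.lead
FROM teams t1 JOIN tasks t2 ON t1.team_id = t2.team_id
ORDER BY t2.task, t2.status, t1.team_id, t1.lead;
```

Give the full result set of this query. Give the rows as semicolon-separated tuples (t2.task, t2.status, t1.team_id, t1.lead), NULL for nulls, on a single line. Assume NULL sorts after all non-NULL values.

(Build, open, 4, Heidi); (Review, pending, 5, Uma); (Ship, new, 5, Uma); (NULL, done, 4, Heidi); (NULL, done, 5, Uma)

INNER JOIN keeps only pairs where the ON condition holds.
Matching on t1.team_id = t2.team_id. A NULL in a compared column never satisfies the condition.
Matched pairs: 5.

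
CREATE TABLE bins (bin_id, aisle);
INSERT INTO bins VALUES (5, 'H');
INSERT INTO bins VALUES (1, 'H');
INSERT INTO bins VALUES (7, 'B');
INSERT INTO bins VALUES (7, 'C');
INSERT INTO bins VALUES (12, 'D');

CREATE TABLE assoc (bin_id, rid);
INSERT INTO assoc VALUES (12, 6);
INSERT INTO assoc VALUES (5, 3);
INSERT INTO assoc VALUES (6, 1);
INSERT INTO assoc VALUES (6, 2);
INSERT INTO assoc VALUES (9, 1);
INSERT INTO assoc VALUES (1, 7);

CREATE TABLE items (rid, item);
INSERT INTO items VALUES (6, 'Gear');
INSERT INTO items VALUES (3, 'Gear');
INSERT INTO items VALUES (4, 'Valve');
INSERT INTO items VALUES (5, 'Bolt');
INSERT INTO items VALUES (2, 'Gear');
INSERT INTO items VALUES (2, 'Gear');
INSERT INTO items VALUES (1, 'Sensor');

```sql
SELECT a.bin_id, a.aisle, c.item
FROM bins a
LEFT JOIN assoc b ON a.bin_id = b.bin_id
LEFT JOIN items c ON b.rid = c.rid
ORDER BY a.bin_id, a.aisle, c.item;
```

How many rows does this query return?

Evaluate left to right. First `bins a LEFT JOIN assoc b` on bin_id: 5 row(s).
Then LEFT JOIN `items c` on rid: each of those 5 rows is kept; rows whose b.rid has no match in c get NULL for c's columns.
Result: 5 row(s).

5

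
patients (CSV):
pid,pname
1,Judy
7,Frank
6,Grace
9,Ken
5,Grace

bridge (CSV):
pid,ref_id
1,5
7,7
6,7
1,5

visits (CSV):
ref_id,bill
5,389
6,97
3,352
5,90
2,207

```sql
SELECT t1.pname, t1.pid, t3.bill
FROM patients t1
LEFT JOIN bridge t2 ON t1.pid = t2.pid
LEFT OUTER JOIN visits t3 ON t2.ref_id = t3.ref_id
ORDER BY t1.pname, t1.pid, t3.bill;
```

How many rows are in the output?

Step 1 — t1 LEFT JOIN t2 on pid → 6 row(s).
Then LEFT JOIN `visits t3` on ref_id: each of those 6 rows is kept; rows whose t2.ref_id has no match in t3 get NULL for t3's columns.
Result: 8 row(s).

8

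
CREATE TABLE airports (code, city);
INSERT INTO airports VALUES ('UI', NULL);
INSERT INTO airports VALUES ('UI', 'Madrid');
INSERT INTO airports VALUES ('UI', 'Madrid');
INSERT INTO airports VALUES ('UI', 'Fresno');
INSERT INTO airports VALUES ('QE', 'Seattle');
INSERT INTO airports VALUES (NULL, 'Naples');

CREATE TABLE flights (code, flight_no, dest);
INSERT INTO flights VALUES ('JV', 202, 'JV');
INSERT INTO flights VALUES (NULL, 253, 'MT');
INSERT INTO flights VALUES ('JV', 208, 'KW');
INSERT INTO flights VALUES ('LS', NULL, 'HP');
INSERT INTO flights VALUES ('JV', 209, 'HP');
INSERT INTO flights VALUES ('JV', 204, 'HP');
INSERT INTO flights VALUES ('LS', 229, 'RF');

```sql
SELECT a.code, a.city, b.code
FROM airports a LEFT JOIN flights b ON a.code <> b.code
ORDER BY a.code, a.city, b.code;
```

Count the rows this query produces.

31

LEFT JOIN keeps every row from `airports`; unmatched rows get NULL for `flights`'s columns.
Matching on a.code <> b.code. A NULL in a compared column never satisfies the condition.
Matched pairs: 30; unmatched a rows kept: 1.
Total: 30 matched + 1 padded = 31 rows.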